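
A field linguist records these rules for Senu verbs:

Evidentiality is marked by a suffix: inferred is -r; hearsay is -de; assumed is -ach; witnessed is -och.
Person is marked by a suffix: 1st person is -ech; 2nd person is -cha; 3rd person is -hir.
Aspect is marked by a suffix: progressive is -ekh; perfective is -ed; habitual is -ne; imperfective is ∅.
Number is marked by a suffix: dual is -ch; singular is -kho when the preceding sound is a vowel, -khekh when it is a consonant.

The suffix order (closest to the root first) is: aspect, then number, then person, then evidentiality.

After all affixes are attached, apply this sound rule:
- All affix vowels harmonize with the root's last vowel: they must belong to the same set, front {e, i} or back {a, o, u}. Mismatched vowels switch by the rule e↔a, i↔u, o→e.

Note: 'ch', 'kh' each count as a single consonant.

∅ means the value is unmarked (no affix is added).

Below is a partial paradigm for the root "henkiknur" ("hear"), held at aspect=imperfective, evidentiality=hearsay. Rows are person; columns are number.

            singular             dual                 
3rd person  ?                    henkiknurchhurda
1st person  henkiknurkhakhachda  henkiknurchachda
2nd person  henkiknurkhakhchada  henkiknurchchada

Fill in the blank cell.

aspect = imperfective: zero marking, form stays henkiknur.
Attach number singular -khekh (after consonant 'r') → henkiknurkhekh.
Attach person 3rd person -hir → henkiknurkhekhhir.
Attach evidentiality hearsay -de → henkiknurkhekhhirde.
Apply vowel harmony: henkiknurkhekhhirde → henkiknurkhakhhurda.

henkiknurkhakhhurda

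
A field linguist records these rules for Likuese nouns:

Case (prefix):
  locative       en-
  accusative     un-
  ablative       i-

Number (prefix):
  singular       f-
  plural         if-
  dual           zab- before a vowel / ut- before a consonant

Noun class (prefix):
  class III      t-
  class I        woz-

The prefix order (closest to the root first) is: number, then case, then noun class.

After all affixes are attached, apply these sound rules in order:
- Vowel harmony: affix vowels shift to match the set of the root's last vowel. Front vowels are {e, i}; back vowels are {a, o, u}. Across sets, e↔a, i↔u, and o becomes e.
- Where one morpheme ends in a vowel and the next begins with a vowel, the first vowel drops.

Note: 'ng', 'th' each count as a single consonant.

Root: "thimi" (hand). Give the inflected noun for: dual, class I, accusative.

Attach number dual ut- (before consonant 'th') → utthimi.
Attach case accusative un- → unutthimi.
Attach noun class class I woz- → wozunutthimi.
Apply vowel harmony: wozunutthimi → wezinitthimi.
Vowel deletion: no change.

wezinitthimi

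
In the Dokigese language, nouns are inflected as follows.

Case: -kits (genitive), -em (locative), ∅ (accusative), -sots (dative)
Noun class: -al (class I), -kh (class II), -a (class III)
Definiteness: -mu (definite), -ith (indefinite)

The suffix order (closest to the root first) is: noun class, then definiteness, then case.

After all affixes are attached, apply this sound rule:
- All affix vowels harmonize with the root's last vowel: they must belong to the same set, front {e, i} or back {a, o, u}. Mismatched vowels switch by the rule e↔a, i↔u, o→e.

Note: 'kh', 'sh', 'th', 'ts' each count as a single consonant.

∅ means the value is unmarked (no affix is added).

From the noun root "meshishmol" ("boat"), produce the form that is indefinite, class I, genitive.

Attach noun class class I -al → meshishmolal.
Attach definiteness indefinite -ith → meshishmolalith.
Attach case genitive -kits → meshishmolalithkits.
Apply vowel harmony: meshishmolalithkits → meshishmolaluthkuts.

meshishmolaluthkuts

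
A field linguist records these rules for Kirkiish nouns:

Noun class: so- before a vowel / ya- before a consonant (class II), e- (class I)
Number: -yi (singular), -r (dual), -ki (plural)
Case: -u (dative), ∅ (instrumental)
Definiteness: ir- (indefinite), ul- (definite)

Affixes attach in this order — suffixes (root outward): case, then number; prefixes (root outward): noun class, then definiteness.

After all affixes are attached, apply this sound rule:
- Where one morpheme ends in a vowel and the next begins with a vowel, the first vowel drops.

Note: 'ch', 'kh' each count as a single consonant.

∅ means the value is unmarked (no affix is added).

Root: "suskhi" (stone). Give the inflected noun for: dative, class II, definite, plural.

ulyasuskhuki

Attach noun class class II ya- (before consonant 's') → yasuskhi.
Attach case dative -u → yasuskhiu.
Attach number plural -ki → yasuskhiuki.
Attach definiteness definite ul- → ulyasuskhiuki.
Apply vowel deletion: ulyasuskhiuki → ulyasuskhuki.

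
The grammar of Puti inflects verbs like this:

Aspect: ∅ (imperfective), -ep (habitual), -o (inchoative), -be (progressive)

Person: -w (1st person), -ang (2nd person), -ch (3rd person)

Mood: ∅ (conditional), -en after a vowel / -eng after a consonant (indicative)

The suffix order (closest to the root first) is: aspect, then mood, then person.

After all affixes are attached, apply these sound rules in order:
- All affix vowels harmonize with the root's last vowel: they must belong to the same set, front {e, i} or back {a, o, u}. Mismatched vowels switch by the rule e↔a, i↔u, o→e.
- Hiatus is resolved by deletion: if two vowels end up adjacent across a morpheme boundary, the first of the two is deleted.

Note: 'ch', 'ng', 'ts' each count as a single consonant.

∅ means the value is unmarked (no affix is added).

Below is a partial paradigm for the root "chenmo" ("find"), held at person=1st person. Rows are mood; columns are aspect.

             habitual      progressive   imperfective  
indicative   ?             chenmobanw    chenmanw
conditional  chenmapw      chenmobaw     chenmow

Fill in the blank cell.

Attach aspect habitual -ep → chenmoep.
Attach mood indicative -eng (after consonant 'p') → chenmoepeng.
Attach person 1st person -w → chenmoepengw.
Apply vowel harmony: chenmoepengw → chenmoapangw.
Apply vowel deletion: chenmoapangw → chenmapangw.

chenmapangw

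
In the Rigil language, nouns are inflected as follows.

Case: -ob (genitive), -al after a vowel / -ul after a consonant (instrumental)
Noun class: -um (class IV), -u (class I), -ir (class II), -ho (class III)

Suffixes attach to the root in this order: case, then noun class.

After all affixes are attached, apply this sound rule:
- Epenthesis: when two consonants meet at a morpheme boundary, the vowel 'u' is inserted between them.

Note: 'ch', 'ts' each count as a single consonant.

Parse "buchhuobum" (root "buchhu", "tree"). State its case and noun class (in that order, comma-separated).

genitive, class IV

Segment: buchhu-ob-um.
case: -ob → genitive.
noun class: -um → class IV.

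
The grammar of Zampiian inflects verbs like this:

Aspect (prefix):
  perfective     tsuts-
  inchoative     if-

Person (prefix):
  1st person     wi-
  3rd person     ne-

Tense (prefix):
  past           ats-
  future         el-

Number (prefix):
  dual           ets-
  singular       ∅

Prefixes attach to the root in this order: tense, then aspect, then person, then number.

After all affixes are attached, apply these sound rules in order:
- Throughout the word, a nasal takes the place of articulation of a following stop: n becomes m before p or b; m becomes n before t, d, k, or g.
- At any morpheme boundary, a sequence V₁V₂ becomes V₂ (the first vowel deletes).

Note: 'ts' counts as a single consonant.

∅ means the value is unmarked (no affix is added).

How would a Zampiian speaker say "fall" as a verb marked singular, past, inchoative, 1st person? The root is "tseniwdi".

Attach tense past ats- → atstseniwdi.
Attach aspect inchoative if- → ifatstseniwdi.
Attach person 1st person wi- → wiifatstseniwdi.
number = singular: zero marking, form stays wiifatstseniwdi.
Nasal assimilation: no change.
Apply vowel deletion: wiifatstseniwdi → wifatstseniwdi.

wifatstseniwdi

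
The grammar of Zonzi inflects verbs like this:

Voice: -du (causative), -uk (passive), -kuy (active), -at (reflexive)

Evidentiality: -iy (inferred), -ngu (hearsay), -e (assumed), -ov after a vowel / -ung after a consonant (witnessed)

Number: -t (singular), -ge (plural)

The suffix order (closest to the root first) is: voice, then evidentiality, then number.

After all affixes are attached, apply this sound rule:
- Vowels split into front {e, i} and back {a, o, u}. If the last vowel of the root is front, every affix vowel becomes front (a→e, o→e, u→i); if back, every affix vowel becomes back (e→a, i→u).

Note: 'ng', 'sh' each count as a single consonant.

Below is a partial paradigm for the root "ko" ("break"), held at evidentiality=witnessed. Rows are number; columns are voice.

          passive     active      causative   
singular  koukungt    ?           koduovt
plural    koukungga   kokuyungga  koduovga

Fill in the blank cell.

kokuyungt

Attach voice active -kuy → kokuy.
Attach evidentiality witnessed -ung (after consonant 'y') → kokuyung.
Attach number singular -t → kokuyungt.
Vowel harmony: no change.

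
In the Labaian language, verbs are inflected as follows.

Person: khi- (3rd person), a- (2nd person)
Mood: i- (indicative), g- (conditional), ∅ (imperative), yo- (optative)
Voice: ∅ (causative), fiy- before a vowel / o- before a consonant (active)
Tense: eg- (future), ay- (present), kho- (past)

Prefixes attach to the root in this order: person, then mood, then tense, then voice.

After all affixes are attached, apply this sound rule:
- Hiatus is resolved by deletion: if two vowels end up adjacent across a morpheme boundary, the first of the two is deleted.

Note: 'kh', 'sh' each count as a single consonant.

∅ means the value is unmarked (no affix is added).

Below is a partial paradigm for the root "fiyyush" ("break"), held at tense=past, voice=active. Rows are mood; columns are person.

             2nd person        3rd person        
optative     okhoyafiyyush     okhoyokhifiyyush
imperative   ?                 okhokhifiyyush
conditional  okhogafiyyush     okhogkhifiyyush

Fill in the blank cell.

okhafiyyush

Attach person 2nd person a- → afiyyush.
mood = imperative: zero marking, form stays afiyyush.
Attach tense past kho- → khoafiyyush.
Attach voice active o- (before consonant 'kh') → okhoafiyyush.
Apply vowel deletion: okhoafiyyush → okhafiyyush.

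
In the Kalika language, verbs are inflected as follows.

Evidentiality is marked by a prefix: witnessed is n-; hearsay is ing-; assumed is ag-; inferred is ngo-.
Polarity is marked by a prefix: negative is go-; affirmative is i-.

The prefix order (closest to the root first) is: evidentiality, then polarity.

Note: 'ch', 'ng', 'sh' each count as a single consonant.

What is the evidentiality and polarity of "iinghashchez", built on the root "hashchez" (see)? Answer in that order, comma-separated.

Segment: i-ing-hashchez.
evidentiality: ing- → hearsay.
polarity: i- → affirmative.

hearsay, affirmative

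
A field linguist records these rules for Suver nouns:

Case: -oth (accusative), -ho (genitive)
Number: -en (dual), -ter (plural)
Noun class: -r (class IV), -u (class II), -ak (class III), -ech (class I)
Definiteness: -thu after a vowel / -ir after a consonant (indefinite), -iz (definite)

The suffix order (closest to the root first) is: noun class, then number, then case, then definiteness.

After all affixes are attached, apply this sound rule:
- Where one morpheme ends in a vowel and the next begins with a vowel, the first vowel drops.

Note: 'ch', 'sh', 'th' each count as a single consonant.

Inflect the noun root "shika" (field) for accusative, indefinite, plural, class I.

Attach noun class class I -ech → shikaech.
Attach number plural -ter → shikaechter.
Attach case accusative -oth → shikaechteroth.
Attach definiteness indefinite -ir (after consonant 'th') → shikaechterothir.
Apply vowel deletion: shikaechterothir → shikechterothir.

shikechterothir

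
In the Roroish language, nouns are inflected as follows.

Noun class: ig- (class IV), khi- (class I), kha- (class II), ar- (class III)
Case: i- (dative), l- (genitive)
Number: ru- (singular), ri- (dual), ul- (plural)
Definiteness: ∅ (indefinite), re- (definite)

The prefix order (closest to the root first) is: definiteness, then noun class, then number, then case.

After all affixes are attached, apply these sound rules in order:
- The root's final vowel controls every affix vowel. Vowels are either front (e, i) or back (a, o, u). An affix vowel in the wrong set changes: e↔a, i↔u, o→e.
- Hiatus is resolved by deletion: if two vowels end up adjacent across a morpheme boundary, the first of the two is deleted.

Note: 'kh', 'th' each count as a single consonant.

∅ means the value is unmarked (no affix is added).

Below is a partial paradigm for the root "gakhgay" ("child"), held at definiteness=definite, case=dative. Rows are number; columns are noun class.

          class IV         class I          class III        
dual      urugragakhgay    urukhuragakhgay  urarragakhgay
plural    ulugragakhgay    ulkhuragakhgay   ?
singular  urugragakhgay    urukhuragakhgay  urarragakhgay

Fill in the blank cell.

Attach definiteness definite re- → regakhgay.
Attach noun class class III ar- → arregakhgay.
Attach number plural ul- → ularregakhgay.
Attach case dative i- → iularregakhgay.
Apply vowel harmony: iularregakhgay → uularragakhgay.
Apply vowel deletion: uularragakhgay → ularragakhgay.

ularragakhgay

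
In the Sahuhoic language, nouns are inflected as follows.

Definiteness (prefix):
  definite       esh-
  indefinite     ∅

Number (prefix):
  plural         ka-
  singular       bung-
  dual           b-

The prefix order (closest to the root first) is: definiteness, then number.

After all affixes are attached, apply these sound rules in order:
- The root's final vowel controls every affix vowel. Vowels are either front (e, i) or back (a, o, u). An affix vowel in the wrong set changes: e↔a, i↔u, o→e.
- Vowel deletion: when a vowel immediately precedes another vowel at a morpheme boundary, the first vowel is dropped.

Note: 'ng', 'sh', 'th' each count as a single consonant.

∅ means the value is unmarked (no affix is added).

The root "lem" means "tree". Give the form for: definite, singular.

Attach definiteness definite esh- → eshlem.
Attach number singular bung- → bungeshlem.
Apply vowel harmony: bungeshlem → bingeshlem.
Vowel deletion: no change.

bingeshlem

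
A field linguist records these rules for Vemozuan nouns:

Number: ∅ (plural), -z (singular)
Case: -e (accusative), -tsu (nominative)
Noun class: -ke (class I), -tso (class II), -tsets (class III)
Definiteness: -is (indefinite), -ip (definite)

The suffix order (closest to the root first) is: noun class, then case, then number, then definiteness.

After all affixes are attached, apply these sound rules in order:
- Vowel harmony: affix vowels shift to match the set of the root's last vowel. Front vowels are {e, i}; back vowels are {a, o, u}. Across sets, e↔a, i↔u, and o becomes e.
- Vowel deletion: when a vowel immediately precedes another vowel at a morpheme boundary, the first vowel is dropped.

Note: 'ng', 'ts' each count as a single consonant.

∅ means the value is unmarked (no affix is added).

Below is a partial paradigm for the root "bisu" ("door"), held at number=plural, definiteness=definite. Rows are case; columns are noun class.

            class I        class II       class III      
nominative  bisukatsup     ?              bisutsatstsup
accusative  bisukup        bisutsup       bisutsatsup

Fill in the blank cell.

Attach noun class class II -tso → bisutso.
Attach case nominative -tsu → bisutsotsu.
number = plural: zero marking, form stays bisutsotsu.
Attach definiteness definite -ip → bisutsotsuip.
Apply vowel harmony: bisutsotsuip → bisutsotsuup.
Apply vowel deletion: bisutsotsuup → bisutsotsup.

bisutsotsup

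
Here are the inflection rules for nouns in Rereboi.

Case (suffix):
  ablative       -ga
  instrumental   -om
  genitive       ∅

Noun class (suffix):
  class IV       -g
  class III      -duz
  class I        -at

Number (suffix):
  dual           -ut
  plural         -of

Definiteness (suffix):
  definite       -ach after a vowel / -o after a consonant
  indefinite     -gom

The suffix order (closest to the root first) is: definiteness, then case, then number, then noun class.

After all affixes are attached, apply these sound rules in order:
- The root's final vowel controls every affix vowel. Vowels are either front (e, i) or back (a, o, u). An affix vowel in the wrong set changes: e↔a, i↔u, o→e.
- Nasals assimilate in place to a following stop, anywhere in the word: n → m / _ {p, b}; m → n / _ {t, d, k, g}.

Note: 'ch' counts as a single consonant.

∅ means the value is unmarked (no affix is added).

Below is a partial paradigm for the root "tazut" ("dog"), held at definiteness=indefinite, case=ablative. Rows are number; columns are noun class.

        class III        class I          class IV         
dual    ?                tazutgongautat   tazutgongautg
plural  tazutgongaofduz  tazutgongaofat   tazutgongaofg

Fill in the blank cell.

Attach definiteness indefinite -gom → tazutgom.
Attach case ablative -ga → tazutgomga.
Attach number dual -ut → tazutgomgaut.
Attach noun class class III -duz → tazutgomgautduz.
Vowel harmony: no change.
Apply nasal assimilation: tazutgomgautduz → tazutgongautduz.

tazutgongautduz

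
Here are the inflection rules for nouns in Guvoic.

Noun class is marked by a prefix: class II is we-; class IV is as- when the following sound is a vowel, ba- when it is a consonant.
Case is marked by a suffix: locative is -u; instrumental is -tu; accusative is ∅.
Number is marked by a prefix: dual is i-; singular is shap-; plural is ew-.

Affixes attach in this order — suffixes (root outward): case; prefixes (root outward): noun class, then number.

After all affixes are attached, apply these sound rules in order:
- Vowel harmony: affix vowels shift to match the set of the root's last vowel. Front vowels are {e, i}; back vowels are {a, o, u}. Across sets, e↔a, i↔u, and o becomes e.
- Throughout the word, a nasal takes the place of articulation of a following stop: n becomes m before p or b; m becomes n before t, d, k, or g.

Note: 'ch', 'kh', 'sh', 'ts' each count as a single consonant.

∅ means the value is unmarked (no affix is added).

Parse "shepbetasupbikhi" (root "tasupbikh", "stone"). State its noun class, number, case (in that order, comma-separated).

Segment: shap-ba-tasupbikh-u.
noun class: as/ba- → class IV.
number: shap- → singular.
case: -u → locative.

class IV, singular, locative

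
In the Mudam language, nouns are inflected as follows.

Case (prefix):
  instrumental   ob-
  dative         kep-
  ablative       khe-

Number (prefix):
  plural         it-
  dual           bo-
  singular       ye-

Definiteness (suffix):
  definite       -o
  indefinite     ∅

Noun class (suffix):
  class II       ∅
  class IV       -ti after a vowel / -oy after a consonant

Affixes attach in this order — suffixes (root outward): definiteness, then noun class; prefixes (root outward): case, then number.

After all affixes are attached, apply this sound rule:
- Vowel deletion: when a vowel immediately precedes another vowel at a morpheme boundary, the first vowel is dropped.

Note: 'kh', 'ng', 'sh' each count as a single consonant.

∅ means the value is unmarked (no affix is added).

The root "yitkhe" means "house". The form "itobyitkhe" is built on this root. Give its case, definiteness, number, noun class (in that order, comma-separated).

instrumental, indefinite, plural, class II

Segment: it-ob-yitkhe.
case: ob- → instrumental.
definiteness: ∅ → indefinite.
number: it- → plural.
noun class: ∅ → class II.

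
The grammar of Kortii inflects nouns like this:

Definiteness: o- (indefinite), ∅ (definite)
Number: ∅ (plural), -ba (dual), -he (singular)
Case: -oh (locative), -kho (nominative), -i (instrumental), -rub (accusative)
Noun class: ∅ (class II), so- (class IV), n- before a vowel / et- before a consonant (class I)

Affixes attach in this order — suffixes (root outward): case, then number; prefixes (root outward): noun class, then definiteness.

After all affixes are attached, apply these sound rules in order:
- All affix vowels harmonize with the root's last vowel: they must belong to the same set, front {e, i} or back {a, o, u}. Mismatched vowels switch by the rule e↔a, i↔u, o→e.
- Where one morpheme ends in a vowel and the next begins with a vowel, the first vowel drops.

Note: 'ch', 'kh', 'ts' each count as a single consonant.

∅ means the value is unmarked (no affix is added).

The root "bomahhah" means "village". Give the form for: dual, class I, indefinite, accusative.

atbomahhahrubba

Attach case accusative -rub → bomahhahrub.
Attach noun class class I et- (before consonant 'b') → etbomahhahrub.
Attach definiteness indefinite o- → oetbomahhahrub.
Attach number dual -ba → oetbomahhahrubba.
Apply vowel harmony: oetbomahhahrubba → oatbomahhahrubba.
Apply vowel deletion: oatbomahhahrubba → atbomahhahrubba.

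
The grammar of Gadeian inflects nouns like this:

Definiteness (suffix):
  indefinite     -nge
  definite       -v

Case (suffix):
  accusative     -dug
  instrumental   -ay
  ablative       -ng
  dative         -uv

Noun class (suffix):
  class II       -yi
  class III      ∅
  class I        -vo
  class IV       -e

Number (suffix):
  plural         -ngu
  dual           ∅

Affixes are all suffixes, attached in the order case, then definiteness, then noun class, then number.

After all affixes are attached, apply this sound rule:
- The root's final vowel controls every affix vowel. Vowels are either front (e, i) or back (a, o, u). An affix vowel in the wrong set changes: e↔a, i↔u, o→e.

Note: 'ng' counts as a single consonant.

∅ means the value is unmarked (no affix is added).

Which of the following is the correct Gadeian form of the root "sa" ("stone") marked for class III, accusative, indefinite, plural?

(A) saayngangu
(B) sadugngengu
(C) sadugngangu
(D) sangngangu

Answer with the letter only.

Attach case accusative -dug → sadug.
Attach definiteness indefinite -nge → sadugnge.
noun class = class III: zero marking, form stays sadugnge.
Attach number plural -ngu → sadugngengu.
Apply vowel harmony: sadugngengu → sadugngangu.
So the correct form is sadugngangu, option (C).
(A) saayngangu is wrong: it uses instrumental instead of accusative for case.
(B) sadugngengu is wrong: it fails to apply the sound rule(s).
(D) sangngangu is wrong: it uses ablative instead of accusative for case.

C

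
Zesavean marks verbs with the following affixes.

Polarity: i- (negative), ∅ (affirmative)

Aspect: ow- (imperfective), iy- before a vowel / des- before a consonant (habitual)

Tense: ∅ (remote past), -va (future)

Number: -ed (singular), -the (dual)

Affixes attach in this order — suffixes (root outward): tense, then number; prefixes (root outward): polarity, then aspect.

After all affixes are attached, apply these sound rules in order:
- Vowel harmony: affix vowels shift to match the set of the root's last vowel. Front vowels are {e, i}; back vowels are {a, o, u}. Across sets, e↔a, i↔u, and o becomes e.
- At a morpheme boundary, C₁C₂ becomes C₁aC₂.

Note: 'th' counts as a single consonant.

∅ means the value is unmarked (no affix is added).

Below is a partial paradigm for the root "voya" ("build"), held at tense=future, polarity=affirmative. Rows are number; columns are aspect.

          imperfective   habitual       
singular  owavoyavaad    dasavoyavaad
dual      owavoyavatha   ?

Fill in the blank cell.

Attach tense future -va → voyava.
Attach number dual -the → voyavathe.
polarity = affirmative: zero marking, form stays voyavathe.
Attach aspect habitual des- (before consonant 'v') → desvoyavathe.
Apply vowel harmony: desvoyavathe → dasvoyavatha.
Apply epenthesis: dasvoyavatha → dasavoyavatha.

dasavoyavatha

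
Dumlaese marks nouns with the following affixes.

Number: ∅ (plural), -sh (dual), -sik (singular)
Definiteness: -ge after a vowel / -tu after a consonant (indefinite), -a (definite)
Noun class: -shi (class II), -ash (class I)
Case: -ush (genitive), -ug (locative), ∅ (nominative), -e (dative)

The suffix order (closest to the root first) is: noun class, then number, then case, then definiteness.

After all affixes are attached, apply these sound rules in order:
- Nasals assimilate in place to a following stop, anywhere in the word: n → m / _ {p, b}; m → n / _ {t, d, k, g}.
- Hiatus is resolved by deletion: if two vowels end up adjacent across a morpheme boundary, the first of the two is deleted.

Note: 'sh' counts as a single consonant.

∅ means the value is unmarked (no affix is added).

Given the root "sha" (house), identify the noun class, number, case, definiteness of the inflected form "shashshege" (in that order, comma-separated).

class I, dual, dative, indefinite

Segment: sha-ash-sh-e-ge.
noun class: -ash → class I.
number: -sh → dual.
case: -e → dative.
definiteness: -ge/tu → indefinite.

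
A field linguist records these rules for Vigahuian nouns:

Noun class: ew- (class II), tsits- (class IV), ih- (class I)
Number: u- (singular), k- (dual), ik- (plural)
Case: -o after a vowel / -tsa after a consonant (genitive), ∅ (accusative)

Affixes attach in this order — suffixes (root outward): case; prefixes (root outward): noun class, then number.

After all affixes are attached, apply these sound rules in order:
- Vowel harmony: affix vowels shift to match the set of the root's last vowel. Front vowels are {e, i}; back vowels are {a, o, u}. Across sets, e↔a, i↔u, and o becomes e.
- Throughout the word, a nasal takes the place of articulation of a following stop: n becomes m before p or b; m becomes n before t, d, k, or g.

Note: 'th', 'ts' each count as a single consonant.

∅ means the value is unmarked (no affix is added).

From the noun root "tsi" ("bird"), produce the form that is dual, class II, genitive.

Attach noun class class II ew- → ewtsi.
Attach number dual k- → kewtsi.
Attach case genitive -o (after vowel 'i') → kewtsio.
Apply vowel harmony: kewtsio → kewtsie.
Nasal assimilation: no change.

kewtsie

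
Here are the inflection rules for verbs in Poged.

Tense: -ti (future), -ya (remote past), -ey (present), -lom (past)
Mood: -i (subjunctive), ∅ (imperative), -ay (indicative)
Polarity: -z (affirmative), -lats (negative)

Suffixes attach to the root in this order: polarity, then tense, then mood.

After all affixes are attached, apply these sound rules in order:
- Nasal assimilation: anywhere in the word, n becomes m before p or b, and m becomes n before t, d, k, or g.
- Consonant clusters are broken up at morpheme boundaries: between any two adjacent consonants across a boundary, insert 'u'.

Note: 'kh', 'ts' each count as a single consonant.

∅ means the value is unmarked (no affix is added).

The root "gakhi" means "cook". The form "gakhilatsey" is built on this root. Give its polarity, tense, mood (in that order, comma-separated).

negative, present, imperative

Segment: gakhi-lats-ey.
polarity: -lats → negative.
tense: -ey → present.
mood: ∅ → imperative.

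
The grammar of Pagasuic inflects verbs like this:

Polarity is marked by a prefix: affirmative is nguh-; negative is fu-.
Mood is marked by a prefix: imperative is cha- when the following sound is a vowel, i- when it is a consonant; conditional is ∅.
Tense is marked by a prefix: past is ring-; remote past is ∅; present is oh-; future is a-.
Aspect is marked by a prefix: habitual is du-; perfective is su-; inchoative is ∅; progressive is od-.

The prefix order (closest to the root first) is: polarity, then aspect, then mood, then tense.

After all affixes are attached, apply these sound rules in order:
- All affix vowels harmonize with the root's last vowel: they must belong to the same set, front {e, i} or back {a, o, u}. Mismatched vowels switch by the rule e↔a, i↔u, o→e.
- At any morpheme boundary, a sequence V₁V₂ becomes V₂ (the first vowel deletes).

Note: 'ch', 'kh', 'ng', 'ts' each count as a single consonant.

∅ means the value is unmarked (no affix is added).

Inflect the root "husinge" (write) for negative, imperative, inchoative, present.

Attach polarity negative fu- → fuhusinge.
aspect = inchoative: zero marking, form stays fuhusinge.
Attach mood imperative i- (before consonant 'f') → ifuhusinge.
Attach tense present oh- → ohifuhusinge.
Apply vowel harmony: ohifuhusinge → ehifihusinge.
Vowel deletion: no change.

ehifihusinge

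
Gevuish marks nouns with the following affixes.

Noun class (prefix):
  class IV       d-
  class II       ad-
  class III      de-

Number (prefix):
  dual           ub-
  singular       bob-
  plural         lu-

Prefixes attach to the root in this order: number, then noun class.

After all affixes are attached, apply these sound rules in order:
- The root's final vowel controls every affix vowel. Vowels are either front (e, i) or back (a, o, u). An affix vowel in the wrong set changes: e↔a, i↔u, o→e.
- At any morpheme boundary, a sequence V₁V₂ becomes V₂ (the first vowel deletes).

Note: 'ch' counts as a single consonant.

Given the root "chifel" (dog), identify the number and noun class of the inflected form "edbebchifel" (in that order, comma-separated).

singular, class II

Segment: ad-bob-chifel.
number: bob- → singular.
noun class: ad- → class II.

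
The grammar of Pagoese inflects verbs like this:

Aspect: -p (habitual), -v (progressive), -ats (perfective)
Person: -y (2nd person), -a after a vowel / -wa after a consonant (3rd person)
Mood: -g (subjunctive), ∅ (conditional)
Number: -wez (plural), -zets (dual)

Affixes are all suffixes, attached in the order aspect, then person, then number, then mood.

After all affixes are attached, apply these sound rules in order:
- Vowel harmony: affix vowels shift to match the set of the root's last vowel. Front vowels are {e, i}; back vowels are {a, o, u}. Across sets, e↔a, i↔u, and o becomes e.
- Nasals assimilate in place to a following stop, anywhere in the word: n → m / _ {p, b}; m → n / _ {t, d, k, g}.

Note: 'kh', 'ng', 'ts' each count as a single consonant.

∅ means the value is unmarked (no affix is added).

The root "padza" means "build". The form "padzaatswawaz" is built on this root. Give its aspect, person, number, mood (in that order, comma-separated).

Segment: padza-ats-wa-wez.
aspect: -ats → perfective.
person: -a/wa → 3rd person.
number: -wez → plural.
mood: ∅ → conditional.

perfective, 3rd person, plural, conditional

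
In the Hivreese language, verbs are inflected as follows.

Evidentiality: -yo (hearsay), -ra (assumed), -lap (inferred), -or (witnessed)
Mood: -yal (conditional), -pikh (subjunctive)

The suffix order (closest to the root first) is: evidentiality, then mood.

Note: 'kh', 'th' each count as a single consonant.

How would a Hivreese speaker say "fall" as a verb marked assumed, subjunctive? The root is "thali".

thalirapikh

Attach evidentiality assumed -ra → thalira.
Attach mood subjunctive -pikh → thalirapikh.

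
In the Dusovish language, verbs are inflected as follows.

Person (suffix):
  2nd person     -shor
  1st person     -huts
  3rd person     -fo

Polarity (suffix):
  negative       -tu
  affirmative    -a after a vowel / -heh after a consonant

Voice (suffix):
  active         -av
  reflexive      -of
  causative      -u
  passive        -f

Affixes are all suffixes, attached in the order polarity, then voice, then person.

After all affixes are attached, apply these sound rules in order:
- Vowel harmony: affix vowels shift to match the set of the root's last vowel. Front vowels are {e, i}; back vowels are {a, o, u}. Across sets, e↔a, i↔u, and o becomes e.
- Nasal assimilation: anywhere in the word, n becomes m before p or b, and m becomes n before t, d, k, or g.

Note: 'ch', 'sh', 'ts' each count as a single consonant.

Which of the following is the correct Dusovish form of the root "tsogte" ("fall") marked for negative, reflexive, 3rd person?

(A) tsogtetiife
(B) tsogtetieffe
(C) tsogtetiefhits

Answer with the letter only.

Attach polarity negative -tu → tsogtetu.
Attach voice reflexive -of → tsogtetuof.
Attach person 3rd person -fo → tsogtetuoffo.
Apply vowel harmony: tsogtetuoffo → tsogtetieffe.
Nasal assimilation: no change.
So the correct form is tsogtetieffe, option (B).
(A) tsogtetiife is wrong: it uses causative instead of reflexive for voice.
(C) tsogtetiefhits is wrong: it uses 1st person instead of 3rd person for person.

B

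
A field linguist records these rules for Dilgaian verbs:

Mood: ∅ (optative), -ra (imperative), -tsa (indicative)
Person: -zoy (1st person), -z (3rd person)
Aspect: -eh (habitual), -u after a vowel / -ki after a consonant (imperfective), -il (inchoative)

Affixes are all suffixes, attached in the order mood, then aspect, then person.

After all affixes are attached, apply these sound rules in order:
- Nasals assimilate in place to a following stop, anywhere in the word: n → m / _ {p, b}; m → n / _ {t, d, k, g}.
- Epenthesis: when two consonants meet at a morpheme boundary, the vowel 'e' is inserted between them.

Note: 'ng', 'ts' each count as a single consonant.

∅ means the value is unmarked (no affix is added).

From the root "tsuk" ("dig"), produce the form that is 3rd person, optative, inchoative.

tsukilez

mood = optative: zero marking, form stays tsuk.
Attach aspect inchoative -il → tsukil.
Attach person 3rd person -z → tsukilz.
Nasal assimilation: no change.
Apply epenthesis: tsukilz → tsukilez.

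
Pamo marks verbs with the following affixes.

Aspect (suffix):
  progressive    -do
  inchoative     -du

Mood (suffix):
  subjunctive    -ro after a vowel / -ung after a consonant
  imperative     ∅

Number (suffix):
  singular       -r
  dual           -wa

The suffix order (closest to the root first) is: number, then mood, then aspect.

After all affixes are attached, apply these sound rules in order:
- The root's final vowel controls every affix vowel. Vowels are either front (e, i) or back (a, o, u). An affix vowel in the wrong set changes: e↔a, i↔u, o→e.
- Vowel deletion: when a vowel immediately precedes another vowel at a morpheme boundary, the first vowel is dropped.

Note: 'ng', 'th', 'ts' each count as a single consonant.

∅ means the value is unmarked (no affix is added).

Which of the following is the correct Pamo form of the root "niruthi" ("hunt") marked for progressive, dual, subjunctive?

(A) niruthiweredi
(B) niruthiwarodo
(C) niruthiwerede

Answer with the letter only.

Attach number dual -wa → niruthiwa.
Attach mood subjunctive -ro (after vowel 'a') → niruthiwaro.
Attach aspect progressive -do → niruthiwarodo.
Apply vowel harmony: niruthiwarodo → niruthiwerede.
Vowel deletion: no change.
So the correct form is niruthiwerede, option (C).
(B) niruthiwarodo is wrong: it fails to apply the sound rule(s).
(A) niruthiweredi is wrong: it uses inchoative instead of progressive for aspect.

C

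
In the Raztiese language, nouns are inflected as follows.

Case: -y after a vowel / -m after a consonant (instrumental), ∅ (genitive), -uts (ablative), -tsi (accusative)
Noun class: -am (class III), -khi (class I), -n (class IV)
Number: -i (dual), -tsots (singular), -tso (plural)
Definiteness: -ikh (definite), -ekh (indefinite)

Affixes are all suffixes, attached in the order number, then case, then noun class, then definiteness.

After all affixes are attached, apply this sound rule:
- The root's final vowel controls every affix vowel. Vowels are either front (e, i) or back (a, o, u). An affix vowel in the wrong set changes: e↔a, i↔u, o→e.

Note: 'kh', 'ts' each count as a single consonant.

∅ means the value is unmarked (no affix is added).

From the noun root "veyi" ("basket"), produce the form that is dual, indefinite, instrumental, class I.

veyiiykhiekh

Attach number dual -i → veyii.
Attach case instrumental -y (after vowel 'i') → veyiiy.
Attach noun class class I -khi → veyiiykhi.
Attach definiteness indefinite -ekh → veyiiykhiekh.
Vowel harmony: no change.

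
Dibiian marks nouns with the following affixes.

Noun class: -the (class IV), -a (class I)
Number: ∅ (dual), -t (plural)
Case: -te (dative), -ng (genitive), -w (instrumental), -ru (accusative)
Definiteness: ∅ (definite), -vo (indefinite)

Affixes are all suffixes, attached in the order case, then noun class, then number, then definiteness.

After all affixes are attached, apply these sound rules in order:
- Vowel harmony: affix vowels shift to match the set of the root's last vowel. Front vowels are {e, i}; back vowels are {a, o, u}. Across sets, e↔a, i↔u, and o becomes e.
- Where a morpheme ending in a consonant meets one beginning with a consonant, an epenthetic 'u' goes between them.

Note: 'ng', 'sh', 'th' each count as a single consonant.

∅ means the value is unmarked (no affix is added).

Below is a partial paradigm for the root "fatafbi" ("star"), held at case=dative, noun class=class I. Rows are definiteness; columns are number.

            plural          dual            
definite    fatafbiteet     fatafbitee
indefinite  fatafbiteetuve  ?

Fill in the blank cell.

Attach case dative -te → fatafbite.
Attach noun class class I -a → fatafbitea.
number = dual: zero marking, form stays fatafbitea.
Attach definiteness indefinite -vo → fatafbiteavo.
Apply vowel harmony: fatafbiteavo → fatafbiteeve.
Epenthesis: no change.

fatafbiteeve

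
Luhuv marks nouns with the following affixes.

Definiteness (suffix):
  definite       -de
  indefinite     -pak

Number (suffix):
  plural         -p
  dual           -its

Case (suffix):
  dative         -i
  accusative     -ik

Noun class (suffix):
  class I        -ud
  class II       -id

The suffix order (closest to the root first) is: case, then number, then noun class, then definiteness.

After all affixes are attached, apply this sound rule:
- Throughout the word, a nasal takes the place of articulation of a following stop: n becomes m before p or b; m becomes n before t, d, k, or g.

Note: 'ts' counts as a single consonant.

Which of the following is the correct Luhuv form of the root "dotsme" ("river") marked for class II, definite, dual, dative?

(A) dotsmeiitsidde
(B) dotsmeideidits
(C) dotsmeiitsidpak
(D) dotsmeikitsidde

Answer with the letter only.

A

Attach case dative -i → dotsmei.
Attach number dual -its → dotsmeiits.
Attach noun class class II -id → dotsmeiitsid.
Attach definiteness definite -de → dotsmeiitsidde.
Nasal assimilation: no change.
So the correct form is dotsmeiitsidde, option (A).
(D) dotsmeikitsidde is wrong: it uses accusative instead of dative for case.
(B) dotsmeideidits is wrong: it has the affixes in the wrong order.
(C) dotsmeiitsidpak is wrong: it uses indefinite instead of definite for definiteness.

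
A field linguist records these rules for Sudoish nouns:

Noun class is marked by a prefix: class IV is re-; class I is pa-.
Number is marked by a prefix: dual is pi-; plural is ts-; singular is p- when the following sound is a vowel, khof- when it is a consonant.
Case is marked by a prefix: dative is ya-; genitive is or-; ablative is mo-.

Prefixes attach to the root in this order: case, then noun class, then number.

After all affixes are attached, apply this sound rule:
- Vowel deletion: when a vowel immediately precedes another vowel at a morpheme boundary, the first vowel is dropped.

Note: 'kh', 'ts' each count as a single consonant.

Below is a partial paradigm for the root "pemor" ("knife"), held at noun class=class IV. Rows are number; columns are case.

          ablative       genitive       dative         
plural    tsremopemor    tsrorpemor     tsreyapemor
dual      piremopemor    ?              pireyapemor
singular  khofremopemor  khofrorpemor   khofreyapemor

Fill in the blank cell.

pirorpemor

Attach case genitive or- → orpemor.
Attach noun class class IV re- → reorpemor.
Attach number dual pi- → pireorpemor.
Apply vowel deletion: pireorpemor → pirorpemor.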